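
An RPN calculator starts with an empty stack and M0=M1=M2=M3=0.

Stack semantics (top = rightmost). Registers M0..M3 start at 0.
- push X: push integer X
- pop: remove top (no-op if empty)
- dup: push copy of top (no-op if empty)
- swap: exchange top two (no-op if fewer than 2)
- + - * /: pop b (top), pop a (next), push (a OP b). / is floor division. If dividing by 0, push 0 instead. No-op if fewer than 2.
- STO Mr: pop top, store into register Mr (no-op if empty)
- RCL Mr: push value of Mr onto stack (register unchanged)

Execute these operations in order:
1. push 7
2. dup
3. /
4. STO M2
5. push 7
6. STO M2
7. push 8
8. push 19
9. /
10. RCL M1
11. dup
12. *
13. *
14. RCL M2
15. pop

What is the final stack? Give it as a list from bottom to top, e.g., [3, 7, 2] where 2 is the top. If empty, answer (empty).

After op 1 (push 7): stack=[7] mem=[0,0,0,0]
After op 2 (dup): stack=[7,7] mem=[0,0,0,0]
After op 3 (/): stack=[1] mem=[0,0,0,0]
After op 4 (STO M2): stack=[empty] mem=[0,0,1,0]
After op 5 (push 7): stack=[7] mem=[0,0,1,0]
After op 6 (STO M2): stack=[empty] mem=[0,0,7,0]
After op 7 (push 8): stack=[8] mem=[0,0,7,0]
After op 8 (push 19): stack=[8,19] mem=[0,0,7,0]
After op 9 (/): stack=[0] mem=[0,0,7,0]
After op 10 (RCL M1): stack=[0,0] mem=[0,0,7,0]
After op 11 (dup): stack=[0,0,0] mem=[0,0,7,0]
After op 12 (*): stack=[0,0] mem=[0,0,7,0]
After op 13 (*): stack=[0] mem=[0,0,7,0]
After op 14 (RCL M2): stack=[0,7] mem=[0,0,7,0]
After op 15 (pop): stack=[0] mem=[0,0,7,0]

Answer: [0]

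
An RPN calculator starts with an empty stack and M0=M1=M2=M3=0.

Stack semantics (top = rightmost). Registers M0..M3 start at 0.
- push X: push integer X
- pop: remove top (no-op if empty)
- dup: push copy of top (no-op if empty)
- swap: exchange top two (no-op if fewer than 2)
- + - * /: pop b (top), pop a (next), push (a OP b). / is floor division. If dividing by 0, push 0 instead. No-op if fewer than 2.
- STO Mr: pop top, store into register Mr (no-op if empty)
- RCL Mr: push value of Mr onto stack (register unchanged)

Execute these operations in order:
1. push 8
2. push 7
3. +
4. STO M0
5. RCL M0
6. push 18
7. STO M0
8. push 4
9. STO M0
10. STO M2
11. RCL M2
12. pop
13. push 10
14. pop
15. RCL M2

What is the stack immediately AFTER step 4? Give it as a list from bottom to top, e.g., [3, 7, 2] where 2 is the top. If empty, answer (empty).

After op 1 (push 8): stack=[8] mem=[0,0,0,0]
After op 2 (push 7): stack=[8,7] mem=[0,0,0,0]
After op 3 (+): stack=[15] mem=[0,0,0,0]
After op 4 (STO M0): stack=[empty] mem=[15,0,0,0]

(empty)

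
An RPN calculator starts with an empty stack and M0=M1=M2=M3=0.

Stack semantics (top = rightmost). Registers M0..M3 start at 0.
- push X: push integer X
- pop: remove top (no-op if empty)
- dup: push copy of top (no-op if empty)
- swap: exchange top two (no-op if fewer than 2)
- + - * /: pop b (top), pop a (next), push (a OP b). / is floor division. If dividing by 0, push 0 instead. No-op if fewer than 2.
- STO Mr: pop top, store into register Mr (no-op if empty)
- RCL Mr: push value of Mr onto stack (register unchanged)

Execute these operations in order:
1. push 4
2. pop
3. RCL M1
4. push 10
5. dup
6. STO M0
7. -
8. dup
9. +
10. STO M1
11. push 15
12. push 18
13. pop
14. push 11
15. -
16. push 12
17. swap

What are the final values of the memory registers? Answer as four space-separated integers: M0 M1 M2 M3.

After op 1 (push 4): stack=[4] mem=[0,0,0,0]
After op 2 (pop): stack=[empty] mem=[0,0,0,0]
After op 3 (RCL M1): stack=[0] mem=[0,0,0,0]
After op 4 (push 10): stack=[0,10] mem=[0,0,0,0]
After op 5 (dup): stack=[0,10,10] mem=[0,0,0,0]
After op 6 (STO M0): stack=[0,10] mem=[10,0,0,0]
After op 7 (-): stack=[-10] mem=[10,0,0,0]
After op 8 (dup): stack=[-10,-10] mem=[10,0,0,0]
After op 9 (+): stack=[-20] mem=[10,0,0,0]
After op 10 (STO M1): stack=[empty] mem=[10,-20,0,0]
After op 11 (push 15): stack=[15] mem=[10,-20,0,0]
After op 12 (push 18): stack=[15,18] mem=[10,-20,0,0]
After op 13 (pop): stack=[15] mem=[10,-20,0,0]
After op 14 (push 11): stack=[15,11] mem=[10,-20,0,0]
After op 15 (-): stack=[4] mem=[10,-20,0,0]
After op 16 (push 12): stack=[4,12] mem=[10,-20,0,0]
After op 17 (swap): stack=[12,4] mem=[10,-20,0,0]

Answer: 10 -20 0 0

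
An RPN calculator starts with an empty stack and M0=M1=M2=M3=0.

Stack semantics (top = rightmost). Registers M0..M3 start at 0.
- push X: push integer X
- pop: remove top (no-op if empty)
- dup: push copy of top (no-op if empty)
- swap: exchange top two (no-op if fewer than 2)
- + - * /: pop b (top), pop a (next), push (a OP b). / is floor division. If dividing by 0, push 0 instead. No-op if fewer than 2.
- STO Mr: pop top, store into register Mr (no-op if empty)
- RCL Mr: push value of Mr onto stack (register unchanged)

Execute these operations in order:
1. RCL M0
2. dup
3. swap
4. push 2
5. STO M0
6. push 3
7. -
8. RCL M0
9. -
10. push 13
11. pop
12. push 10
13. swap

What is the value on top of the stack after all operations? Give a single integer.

After op 1 (RCL M0): stack=[0] mem=[0,0,0,0]
After op 2 (dup): stack=[0,0] mem=[0,0,0,0]
After op 3 (swap): stack=[0,0] mem=[0,0,0,0]
After op 4 (push 2): stack=[0,0,2] mem=[0,0,0,0]
After op 5 (STO M0): stack=[0,0] mem=[2,0,0,0]
After op 6 (push 3): stack=[0,0,3] mem=[2,0,0,0]
After op 7 (-): stack=[0,-3] mem=[2,0,0,0]
After op 8 (RCL M0): stack=[0,-3,2] mem=[2,0,0,0]
After op 9 (-): stack=[0,-5] mem=[2,0,0,0]
After op 10 (push 13): stack=[0,-5,13] mem=[2,0,0,0]
After op 11 (pop): stack=[0,-5] mem=[2,0,0,0]
After op 12 (push 10): stack=[0,-5,10] mem=[2,0,0,0]
After op 13 (swap): stack=[0,10,-5] mem=[2,0,0,0]

Answer: -5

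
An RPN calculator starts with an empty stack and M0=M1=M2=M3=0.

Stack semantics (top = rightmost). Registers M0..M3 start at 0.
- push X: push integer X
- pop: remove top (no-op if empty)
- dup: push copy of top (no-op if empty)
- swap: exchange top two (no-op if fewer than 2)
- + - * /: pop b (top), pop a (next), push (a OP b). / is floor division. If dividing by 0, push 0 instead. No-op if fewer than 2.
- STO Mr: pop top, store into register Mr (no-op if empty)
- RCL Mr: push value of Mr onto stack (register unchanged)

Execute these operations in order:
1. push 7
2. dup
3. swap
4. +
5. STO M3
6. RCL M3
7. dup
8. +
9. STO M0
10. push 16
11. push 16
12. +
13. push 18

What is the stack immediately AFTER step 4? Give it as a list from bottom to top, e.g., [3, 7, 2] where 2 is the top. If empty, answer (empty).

After op 1 (push 7): stack=[7] mem=[0,0,0,0]
After op 2 (dup): stack=[7,7] mem=[0,0,0,0]
After op 3 (swap): stack=[7,7] mem=[0,0,0,0]
After op 4 (+): stack=[14] mem=[0,0,0,0]

[14]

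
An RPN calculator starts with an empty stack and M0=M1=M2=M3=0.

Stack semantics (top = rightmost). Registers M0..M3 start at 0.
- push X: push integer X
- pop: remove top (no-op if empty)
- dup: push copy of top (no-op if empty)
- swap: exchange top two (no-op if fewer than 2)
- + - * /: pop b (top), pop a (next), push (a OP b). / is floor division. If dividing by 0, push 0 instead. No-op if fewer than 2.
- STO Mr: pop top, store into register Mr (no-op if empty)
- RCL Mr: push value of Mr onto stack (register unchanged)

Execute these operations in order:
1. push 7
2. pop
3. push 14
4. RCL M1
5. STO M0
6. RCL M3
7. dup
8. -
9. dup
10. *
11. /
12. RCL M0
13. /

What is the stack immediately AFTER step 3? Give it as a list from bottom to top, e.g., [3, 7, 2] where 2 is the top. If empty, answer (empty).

After op 1 (push 7): stack=[7] mem=[0,0,0,0]
After op 2 (pop): stack=[empty] mem=[0,0,0,0]
After op 3 (push 14): stack=[14] mem=[0,0,0,0]

[14]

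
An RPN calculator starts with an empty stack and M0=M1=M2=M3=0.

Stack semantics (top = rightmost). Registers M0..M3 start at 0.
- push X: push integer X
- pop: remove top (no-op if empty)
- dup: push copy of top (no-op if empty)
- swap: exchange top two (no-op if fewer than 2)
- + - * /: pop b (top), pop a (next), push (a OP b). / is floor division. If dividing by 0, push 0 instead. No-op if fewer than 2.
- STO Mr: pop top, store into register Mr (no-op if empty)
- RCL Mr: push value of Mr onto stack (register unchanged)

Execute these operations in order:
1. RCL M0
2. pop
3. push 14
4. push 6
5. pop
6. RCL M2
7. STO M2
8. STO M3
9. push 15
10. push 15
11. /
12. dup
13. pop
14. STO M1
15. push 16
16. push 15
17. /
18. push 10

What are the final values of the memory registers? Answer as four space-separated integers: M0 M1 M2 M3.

Answer: 0 1 0 14

Derivation:
After op 1 (RCL M0): stack=[0] mem=[0,0,0,0]
After op 2 (pop): stack=[empty] mem=[0,0,0,0]
After op 3 (push 14): stack=[14] mem=[0,0,0,0]
After op 4 (push 6): stack=[14,6] mem=[0,0,0,0]
After op 5 (pop): stack=[14] mem=[0,0,0,0]
After op 6 (RCL M2): stack=[14,0] mem=[0,0,0,0]
After op 7 (STO M2): stack=[14] mem=[0,0,0,0]
After op 8 (STO M3): stack=[empty] mem=[0,0,0,14]
After op 9 (push 15): stack=[15] mem=[0,0,0,14]
After op 10 (push 15): stack=[15,15] mem=[0,0,0,14]
After op 11 (/): stack=[1] mem=[0,0,0,14]
After op 12 (dup): stack=[1,1] mem=[0,0,0,14]
After op 13 (pop): stack=[1] mem=[0,0,0,14]
After op 14 (STO M1): stack=[empty] mem=[0,1,0,14]
After op 15 (push 16): stack=[16] mem=[0,1,0,14]
After op 16 (push 15): stack=[16,15] mem=[0,1,0,14]
After op 17 (/): stack=[1] mem=[0,1,0,14]
After op 18 (push 10): stack=[1,10] mem=[0,1,0,14]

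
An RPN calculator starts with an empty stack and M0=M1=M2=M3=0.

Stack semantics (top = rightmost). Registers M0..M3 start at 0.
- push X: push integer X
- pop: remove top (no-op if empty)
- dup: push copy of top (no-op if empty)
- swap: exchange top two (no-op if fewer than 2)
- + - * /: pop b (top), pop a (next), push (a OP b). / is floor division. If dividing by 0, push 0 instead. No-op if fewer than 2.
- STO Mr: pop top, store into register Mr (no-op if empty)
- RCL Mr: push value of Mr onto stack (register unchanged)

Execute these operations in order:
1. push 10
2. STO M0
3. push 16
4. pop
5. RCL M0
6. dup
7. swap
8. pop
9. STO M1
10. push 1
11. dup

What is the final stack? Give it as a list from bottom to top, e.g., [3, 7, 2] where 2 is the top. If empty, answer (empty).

Answer: [1, 1]

Derivation:
After op 1 (push 10): stack=[10] mem=[0,0,0,0]
After op 2 (STO M0): stack=[empty] mem=[10,0,0,0]
After op 3 (push 16): stack=[16] mem=[10,0,0,0]
After op 4 (pop): stack=[empty] mem=[10,0,0,0]
After op 5 (RCL M0): stack=[10] mem=[10,0,0,0]
After op 6 (dup): stack=[10,10] mem=[10,0,0,0]
After op 7 (swap): stack=[10,10] mem=[10,0,0,0]
After op 8 (pop): stack=[10] mem=[10,0,0,0]
After op 9 (STO M1): stack=[empty] mem=[10,10,0,0]
After op 10 (push 1): stack=[1] mem=[10,10,0,0]
After op 11 (dup): stack=[1,1] mem=[10,10,0,0]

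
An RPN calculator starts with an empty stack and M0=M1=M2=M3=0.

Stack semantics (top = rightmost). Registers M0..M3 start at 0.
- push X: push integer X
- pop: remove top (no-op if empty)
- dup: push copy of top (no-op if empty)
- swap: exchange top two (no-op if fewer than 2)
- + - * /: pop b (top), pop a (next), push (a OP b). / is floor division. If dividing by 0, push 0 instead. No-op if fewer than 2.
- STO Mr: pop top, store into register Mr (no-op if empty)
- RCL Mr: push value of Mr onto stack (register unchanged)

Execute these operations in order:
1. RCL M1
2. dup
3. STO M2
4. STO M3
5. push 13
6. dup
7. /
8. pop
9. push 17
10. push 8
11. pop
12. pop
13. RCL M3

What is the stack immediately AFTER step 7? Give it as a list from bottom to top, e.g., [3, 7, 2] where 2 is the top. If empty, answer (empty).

After op 1 (RCL M1): stack=[0] mem=[0,0,0,0]
After op 2 (dup): stack=[0,0] mem=[0,0,0,0]
After op 3 (STO M2): stack=[0] mem=[0,0,0,0]
After op 4 (STO M3): stack=[empty] mem=[0,0,0,0]
After op 5 (push 13): stack=[13] mem=[0,0,0,0]
After op 6 (dup): stack=[13,13] mem=[0,0,0,0]
After op 7 (/): stack=[1] mem=[0,0,0,0]

[1]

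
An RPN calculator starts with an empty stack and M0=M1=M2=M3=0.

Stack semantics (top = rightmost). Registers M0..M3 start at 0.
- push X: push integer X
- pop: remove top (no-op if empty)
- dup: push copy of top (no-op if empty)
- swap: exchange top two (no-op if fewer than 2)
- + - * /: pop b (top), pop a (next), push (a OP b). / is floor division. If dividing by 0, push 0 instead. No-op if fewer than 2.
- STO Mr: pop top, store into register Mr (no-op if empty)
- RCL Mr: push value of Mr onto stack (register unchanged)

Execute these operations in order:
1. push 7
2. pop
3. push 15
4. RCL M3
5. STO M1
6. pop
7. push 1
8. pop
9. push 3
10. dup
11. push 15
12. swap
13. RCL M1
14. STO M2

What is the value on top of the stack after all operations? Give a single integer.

After op 1 (push 7): stack=[7] mem=[0,0,0,0]
After op 2 (pop): stack=[empty] mem=[0,0,0,0]
After op 3 (push 15): stack=[15] mem=[0,0,0,0]
After op 4 (RCL M3): stack=[15,0] mem=[0,0,0,0]
After op 5 (STO M1): stack=[15] mem=[0,0,0,0]
After op 6 (pop): stack=[empty] mem=[0,0,0,0]
After op 7 (push 1): stack=[1] mem=[0,0,0,0]
After op 8 (pop): stack=[empty] mem=[0,0,0,0]
After op 9 (push 3): stack=[3] mem=[0,0,0,0]
After op 10 (dup): stack=[3,3] mem=[0,0,0,0]
After op 11 (push 15): stack=[3,3,15] mem=[0,0,0,0]
After op 12 (swap): stack=[3,15,3] mem=[0,0,0,0]
After op 13 (RCL M1): stack=[3,15,3,0] mem=[0,0,0,0]
After op 14 (STO M2): stack=[3,15,3] mem=[0,0,0,0]

Answer: 3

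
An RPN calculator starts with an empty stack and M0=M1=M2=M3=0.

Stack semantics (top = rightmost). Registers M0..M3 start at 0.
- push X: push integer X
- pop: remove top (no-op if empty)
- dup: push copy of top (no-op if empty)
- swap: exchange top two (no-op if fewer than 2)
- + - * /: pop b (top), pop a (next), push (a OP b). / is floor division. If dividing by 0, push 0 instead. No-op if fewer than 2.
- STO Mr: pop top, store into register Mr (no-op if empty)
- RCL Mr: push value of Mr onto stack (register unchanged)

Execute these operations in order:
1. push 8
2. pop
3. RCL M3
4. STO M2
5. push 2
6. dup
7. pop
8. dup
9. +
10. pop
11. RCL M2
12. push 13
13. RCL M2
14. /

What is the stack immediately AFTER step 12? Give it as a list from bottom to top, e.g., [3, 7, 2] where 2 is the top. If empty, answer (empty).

After op 1 (push 8): stack=[8] mem=[0,0,0,0]
After op 2 (pop): stack=[empty] mem=[0,0,0,0]
After op 3 (RCL M3): stack=[0] mem=[0,0,0,0]
After op 4 (STO M2): stack=[empty] mem=[0,0,0,0]
After op 5 (push 2): stack=[2] mem=[0,0,0,0]
After op 6 (dup): stack=[2,2] mem=[0,0,0,0]
After op 7 (pop): stack=[2] mem=[0,0,0,0]
After op 8 (dup): stack=[2,2] mem=[0,0,0,0]
After op 9 (+): stack=[4] mem=[0,0,0,0]
After op 10 (pop): stack=[empty] mem=[0,0,0,0]
After op 11 (RCL M2): stack=[0] mem=[0,0,0,0]
After op 12 (push 13): stack=[0,13] mem=[0,0,0,0]

[0, 13]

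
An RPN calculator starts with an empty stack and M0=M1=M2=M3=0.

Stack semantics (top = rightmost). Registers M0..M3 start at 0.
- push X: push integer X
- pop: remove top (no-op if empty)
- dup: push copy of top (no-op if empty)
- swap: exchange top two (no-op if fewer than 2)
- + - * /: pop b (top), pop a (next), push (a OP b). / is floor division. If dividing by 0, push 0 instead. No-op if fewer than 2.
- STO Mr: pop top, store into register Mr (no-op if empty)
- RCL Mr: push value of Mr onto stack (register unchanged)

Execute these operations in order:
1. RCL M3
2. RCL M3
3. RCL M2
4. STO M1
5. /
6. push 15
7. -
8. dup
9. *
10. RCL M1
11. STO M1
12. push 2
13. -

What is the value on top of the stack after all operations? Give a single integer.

After op 1 (RCL M3): stack=[0] mem=[0,0,0,0]
After op 2 (RCL M3): stack=[0,0] mem=[0,0,0,0]
After op 3 (RCL M2): stack=[0,0,0] mem=[0,0,0,0]
After op 4 (STO M1): stack=[0,0] mem=[0,0,0,0]
After op 5 (/): stack=[0] mem=[0,0,0,0]
After op 6 (push 15): stack=[0,15] mem=[0,0,0,0]
After op 7 (-): stack=[-15] mem=[0,0,0,0]
After op 8 (dup): stack=[-15,-15] mem=[0,0,0,0]
After op 9 (*): stack=[225] mem=[0,0,0,0]
After op 10 (RCL M1): stack=[225,0] mem=[0,0,0,0]
After op 11 (STO M1): stack=[225] mem=[0,0,0,0]
After op 12 (push 2): stack=[225,2] mem=[0,0,0,0]
After op 13 (-): stack=[223] mem=[0,0,0,0]

Answer: 223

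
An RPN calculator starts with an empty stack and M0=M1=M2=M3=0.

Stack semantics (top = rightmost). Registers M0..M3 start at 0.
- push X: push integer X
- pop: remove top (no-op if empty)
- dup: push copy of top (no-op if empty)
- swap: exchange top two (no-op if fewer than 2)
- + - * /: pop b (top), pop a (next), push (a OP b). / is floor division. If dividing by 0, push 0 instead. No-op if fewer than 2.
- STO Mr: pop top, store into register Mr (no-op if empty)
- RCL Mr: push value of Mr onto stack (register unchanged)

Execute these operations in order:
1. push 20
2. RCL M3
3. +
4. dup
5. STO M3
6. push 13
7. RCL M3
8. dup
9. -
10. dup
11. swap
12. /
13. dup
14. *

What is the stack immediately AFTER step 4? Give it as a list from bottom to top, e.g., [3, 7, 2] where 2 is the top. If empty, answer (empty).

After op 1 (push 20): stack=[20] mem=[0,0,0,0]
After op 2 (RCL M3): stack=[20,0] mem=[0,0,0,0]
After op 3 (+): stack=[20] mem=[0,0,0,0]
After op 4 (dup): stack=[20,20] mem=[0,0,0,0]

[20, 20]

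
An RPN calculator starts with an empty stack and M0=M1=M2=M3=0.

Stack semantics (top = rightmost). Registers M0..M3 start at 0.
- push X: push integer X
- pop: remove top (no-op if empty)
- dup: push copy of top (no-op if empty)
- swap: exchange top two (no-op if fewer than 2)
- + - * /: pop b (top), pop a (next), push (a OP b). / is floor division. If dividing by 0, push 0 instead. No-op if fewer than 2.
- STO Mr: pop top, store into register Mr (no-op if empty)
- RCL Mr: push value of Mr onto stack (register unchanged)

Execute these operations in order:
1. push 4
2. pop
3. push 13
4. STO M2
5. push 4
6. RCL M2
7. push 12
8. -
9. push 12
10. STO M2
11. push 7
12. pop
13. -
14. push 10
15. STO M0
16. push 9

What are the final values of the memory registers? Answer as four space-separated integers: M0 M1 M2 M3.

Answer: 10 0 12 0

Derivation:
After op 1 (push 4): stack=[4] mem=[0,0,0,0]
After op 2 (pop): stack=[empty] mem=[0,0,0,0]
After op 3 (push 13): stack=[13] mem=[0,0,0,0]
After op 4 (STO M2): stack=[empty] mem=[0,0,13,0]
After op 5 (push 4): stack=[4] mem=[0,0,13,0]
After op 6 (RCL M2): stack=[4,13] mem=[0,0,13,0]
After op 7 (push 12): stack=[4,13,12] mem=[0,0,13,0]
After op 8 (-): stack=[4,1] mem=[0,0,13,0]
After op 9 (push 12): stack=[4,1,12] mem=[0,0,13,0]
After op 10 (STO M2): stack=[4,1] mem=[0,0,12,0]
After op 11 (push 7): stack=[4,1,7] mem=[0,0,12,0]
After op 12 (pop): stack=[4,1] mem=[0,0,12,0]
After op 13 (-): stack=[3] mem=[0,0,12,0]
After op 14 (push 10): stack=[3,10] mem=[0,0,12,0]
After op 15 (STO M0): stack=[3] mem=[10,0,12,0]
After op 16 (push 9): stack=[3,9] mem=[10,0,12,0]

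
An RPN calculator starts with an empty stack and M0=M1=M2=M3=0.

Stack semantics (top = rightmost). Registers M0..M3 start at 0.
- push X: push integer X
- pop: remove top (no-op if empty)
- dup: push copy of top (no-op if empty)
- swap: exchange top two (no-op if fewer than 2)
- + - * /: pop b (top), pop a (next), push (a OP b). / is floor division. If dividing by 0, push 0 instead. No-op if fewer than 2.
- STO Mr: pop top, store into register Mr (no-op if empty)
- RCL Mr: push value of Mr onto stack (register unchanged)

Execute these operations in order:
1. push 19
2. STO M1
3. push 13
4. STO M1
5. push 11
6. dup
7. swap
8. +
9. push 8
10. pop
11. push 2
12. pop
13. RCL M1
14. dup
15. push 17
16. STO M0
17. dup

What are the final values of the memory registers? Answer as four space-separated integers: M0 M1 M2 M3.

Answer: 17 13 0 0

Derivation:
After op 1 (push 19): stack=[19] mem=[0,0,0,0]
After op 2 (STO M1): stack=[empty] mem=[0,19,0,0]
After op 3 (push 13): stack=[13] mem=[0,19,0,0]
After op 4 (STO M1): stack=[empty] mem=[0,13,0,0]
After op 5 (push 11): stack=[11] mem=[0,13,0,0]
After op 6 (dup): stack=[11,11] mem=[0,13,0,0]
After op 7 (swap): stack=[11,11] mem=[0,13,0,0]
After op 8 (+): stack=[22] mem=[0,13,0,0]
After op 9 (push 8): stack=[22,8] mem=[0,13,0,0]
After op 10 (pop): stack=[22] mem=[0,13,0,0]
After op 11 (push 2): stack=[22,2] mem=[0,13,0,0]
After op 12 (pop): stack=[22] mem=[0,13,0,0]
After op 13 (RCL M1): stack=[22,13] mem=[0,13,0,0]
After op 14 (dup): stack=[22,13,13] mem=[0,13,0,0]
After op 15 (push 17): stack=[22,13,13,17] mem=[0,13,0,0]
After op 16 (STO M0): stack=[22,13,13] mem=[17,13,0,0]
After op 17 (dup): stack=[22,13,13,13] mem=[17,13,0,0]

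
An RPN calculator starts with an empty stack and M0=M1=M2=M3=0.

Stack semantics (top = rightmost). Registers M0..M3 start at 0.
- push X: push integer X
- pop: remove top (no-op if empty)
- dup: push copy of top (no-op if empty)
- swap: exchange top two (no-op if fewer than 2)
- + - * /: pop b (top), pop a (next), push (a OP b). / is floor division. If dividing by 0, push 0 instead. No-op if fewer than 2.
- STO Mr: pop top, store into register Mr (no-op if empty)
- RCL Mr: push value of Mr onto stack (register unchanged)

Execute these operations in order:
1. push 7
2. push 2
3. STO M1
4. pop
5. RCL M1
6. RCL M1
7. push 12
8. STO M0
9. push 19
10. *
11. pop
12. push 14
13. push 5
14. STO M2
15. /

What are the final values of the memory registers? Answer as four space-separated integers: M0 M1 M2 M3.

Answer: 12 2 5 0

Derivation:
After op 1 (push 7): stack=[7] mem=[0,0,0,0]
After op 2 (push 2): stack=[7,2] mem=[0,0,0,0]
After op 3 (STO M1): stack=[7] mem=[0,2,0,0]
After op 4 (pop): stack=[empty] mem=[0,2,0,0]
After op 5 (RCL M1): stack=[2] mem=[0,2,0,0]
After op 6 (RCL M1): stack=[2,2] mem=[0,2,0,0]
After op 7 (push 12): stack=[2,2,12] mem=[0,2,0,0]
After op 8 (STO M0): stack=[2,2] mem=[12,2,0,0]
After op 9 (push 19): stack=[2,2,19] mem=[12,2,0,0]
After op 10 (*): stack=[2,38] mem=[12,2,0,0]
After op 11 (pop): stack=[2] mem=[12,2,0,0]
After op 12 (push 14): stack=[2,14] mem=[12,2,0,0]
After op 13 (push 5): stack=[2,14,5] mem=[12,2,0,0]
After op 14 (STO M2): stack=[2,14] mem=[12,2,5,0]
After op 15 (/): stack=[0] mem=[12,2,5,0]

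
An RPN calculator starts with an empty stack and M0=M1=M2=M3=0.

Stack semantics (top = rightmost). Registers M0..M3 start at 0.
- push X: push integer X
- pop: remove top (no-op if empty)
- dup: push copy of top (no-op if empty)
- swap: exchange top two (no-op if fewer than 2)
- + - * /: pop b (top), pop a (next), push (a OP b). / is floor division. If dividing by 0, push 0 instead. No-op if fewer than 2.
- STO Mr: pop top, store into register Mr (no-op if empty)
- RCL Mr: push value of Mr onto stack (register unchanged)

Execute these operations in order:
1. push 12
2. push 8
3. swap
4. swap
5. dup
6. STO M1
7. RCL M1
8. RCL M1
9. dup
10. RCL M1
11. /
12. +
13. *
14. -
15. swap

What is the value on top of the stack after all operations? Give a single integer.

Answer: 12

Derivation:
After op 1 (push 12): stack=[12] mem=[0,0,0,0]
After op 2 (push 8): stack=[12,8] mem=[0,0,0,0]
After op 3 (swap): stack=[8,12] mem=[0,0,0,0]
After op 4 (swap): stack=[12,8] mem=[0,0,0,0]
After op 5 (dup): stack=[12,8,8] mem=[0,0,0,0]
After op 6 (STO M1): stack=[12,8] mem=[0,8,0,0]
After op 7 (RCL M1): stack=[12,8,8] mem=[0,8,0,0]
After op 8 (RCL M1): stack=[12,8,8,8] mem=[0,8,0,0]
After op 9 (dup): stack=[12,8,8,8,8] mem=[0,8,0,0]
After op 10 (RCL M1): stack=[12,8,8,8,8,8] mem=[0,8,0,0]
After op 11 (/): stack=[12,8,8,8,1] mem=[0,8,0,0]
After op 12 (+): stack=[12,8,8,9] mem=[0,8,0,0]
After op 13 (*): stack=[12,8,72] mem=[0,8,0,0]
After op 14 (-): stack=[12,-64] mem=[0,8,0,0]
After op 15 (swap): stack=[-64,12] mem=[0,8,0,0]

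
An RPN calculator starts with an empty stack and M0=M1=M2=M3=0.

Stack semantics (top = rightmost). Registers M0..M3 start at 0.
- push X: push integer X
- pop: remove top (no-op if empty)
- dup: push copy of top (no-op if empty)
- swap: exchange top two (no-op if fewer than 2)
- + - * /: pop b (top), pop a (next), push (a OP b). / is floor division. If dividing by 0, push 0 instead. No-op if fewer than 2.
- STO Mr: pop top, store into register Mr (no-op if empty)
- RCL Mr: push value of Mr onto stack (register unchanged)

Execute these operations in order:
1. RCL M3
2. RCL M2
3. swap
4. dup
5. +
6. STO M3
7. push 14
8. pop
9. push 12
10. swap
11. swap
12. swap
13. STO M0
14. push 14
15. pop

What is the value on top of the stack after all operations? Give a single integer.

After op 1 (RCL M3): stack=[0] mem=[0,0,0,0]
After op 2 (RCL M2): stack=[0,0] mem=[0,0,0,0]
After op 3 (swap): stack=[0,0] mem=[0,0,0,0]
After op 4 (dup): stack=[0,0,0] mem=[0,0,0,0]
After op 5 (+): stack=[0,0] mem=[0,0,0,0]
After op 6 (STO M3): stack=[0] mem=[0,0,0,0]
After op 7 (push 14): stack=[0,14] mem=[0,0,0,0]
After op 8 (pop): stack=[0] mem=[0,0,0,0]
After op 9 (push 12): stack=[0,12] mem=[0,0,0,0]
After op 10 (swap): stack=[12,0] mem=[0,0,0,0]
After op 11 (swap): stack=[0,12] mem=[0,0,0,0]
After op 12 (swap): stack=[12,0] mem=[0,0,0,0]
After op 13 (STO M0): stack=[12] mem=[0,0,0,0]
After op 14 (push 14): stack=[12,14] mem=[0,0,0,0]
After op 15 (pop): stack=[12] mem=[0,0,0,0]

Answer: 12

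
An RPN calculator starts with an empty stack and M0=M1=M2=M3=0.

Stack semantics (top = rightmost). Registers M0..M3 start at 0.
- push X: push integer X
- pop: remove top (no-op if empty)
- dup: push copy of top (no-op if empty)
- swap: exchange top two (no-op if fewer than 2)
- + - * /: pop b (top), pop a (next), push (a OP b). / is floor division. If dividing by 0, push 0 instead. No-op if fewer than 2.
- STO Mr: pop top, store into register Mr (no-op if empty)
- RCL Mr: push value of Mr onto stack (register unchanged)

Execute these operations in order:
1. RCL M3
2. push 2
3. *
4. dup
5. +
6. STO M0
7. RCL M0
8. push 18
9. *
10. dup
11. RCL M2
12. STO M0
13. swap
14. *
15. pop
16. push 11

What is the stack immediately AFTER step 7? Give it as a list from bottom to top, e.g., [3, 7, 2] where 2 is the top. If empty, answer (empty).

After op 1 (RCL M3): stack=[0] mem=[0,0,0,0]
After op 2 (push 2): stack=[0,2] mem=[0,0,0,0]
After op 3 (*): stack=[0] mem=[0,0,0,0]
After op 4 (dup): stack=[0,0] mem=[0,0,0,0]
After op 5 (+): stack=[0] mem=[0,0,0,0]
After op 6 (STO M0): stack=[empty] mem=[0,0,0,0]
After op 7 (RCL M0): stack=[0] mem=[0,0,0,0]

[0]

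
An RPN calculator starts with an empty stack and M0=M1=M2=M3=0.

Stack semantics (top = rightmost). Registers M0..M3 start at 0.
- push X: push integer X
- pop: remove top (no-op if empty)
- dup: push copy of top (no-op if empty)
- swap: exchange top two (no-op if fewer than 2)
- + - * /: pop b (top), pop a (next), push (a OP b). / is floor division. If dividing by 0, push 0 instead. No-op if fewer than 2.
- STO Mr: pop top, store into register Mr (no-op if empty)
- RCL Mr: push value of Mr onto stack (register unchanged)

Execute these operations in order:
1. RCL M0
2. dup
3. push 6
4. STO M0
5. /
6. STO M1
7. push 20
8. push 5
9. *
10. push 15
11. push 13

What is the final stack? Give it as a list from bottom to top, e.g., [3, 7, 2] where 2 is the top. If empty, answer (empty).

Answer: [100, 15, 13]

Derivation:
After op 1 (RCL M0): stack=[0] mem=[0,0,0,0]
After op 2 (dup): stack=[0,0] mem=[0,0,0,0]
After op 3 (push 6): stack=[0,0,6] mem=[0,0,0,0]
After op 4 (STO M0): stack=[0,0] mem=[6,0,0,0]
After op 5 (/): stack=[0] mem=[6,0,0,0]
After op 6 (STO M1): stack=[empty] mem=[6,0,0,0]
After op 7 (push 20): stack=[20] mem=[6,0,0,0]
After op 8 (push 5): stack=[20,5] mem=[6,0,0,0]
After op 9 (*): stack=[100] mem=[6,0,0,0]
After op 10 (push 15): stack=[100,15] mem=[6,0,0,0]
After op 11 (push 13): stack=[100,15,13] mem=[6,0,0,0]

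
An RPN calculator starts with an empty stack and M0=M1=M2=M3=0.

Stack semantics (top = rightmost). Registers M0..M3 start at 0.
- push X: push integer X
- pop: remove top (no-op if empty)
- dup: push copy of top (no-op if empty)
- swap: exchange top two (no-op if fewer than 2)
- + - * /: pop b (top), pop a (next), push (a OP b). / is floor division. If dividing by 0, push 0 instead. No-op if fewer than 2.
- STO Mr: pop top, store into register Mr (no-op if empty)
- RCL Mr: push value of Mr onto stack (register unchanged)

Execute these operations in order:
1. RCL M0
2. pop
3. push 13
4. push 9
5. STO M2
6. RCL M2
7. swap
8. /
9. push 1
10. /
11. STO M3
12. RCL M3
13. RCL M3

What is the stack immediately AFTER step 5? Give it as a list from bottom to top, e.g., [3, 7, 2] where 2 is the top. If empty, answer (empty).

After op 1 (RCL M0): stack=[0] mem=[0,0,0,0]
After op 2 (pop): stack=[empty] mem=[0,0,0,0]
After op 3 (push 13): stack=[13] mem=[0,0,0,0]
After op 4 (push 9): stack=[13,9] mem=[0,0,0,0]
After op 5 (STO M2): stack=[13] mem=[0,0,9,0]

[13]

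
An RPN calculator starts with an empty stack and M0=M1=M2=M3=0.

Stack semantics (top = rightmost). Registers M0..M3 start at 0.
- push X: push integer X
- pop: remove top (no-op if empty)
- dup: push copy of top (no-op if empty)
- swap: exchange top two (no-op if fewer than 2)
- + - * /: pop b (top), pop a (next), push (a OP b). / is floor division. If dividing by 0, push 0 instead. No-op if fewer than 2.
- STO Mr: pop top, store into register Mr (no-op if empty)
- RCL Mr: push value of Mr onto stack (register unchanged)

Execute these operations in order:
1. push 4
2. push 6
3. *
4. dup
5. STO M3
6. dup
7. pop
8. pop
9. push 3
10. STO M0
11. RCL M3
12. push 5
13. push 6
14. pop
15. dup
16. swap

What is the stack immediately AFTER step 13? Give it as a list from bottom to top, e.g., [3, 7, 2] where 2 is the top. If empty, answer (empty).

After op 1 (push 4): stack=[4] mem=[0,0,0,0]
After op 2 (push 6): stack=[4,6] mem=[0,0,0,0]
After op 3 (*): stack=[24] mem=[0,0,0,0]
After op 4 (dup): stack=[24,24] mem=[0,0,0,0]
After op 5 (STO M3): stack=[24] mem=[0,0,0,24]
After op 6 (dup): stack=[24,24] mem=[0,0,0,24]
After op 7 (pop): stack=[24] mem=[0,0,0,24]
After op 8 (pop): stack=[empty] mem=[0,0,0,24]
After op 9 (push 3): stack=[3] mem=[0,0,0,24]
After op 10 (STO M0): stack=[empty] mem=[3,0,0,24]
After op 11 (RCL M3): stack=[24] mem=[3,0,0,24]
After op 12 (push 5): stack=[24,5] mem=[3,0,0,24]
After op 13 (push 6): stack=[24,5,6] mem=[3,0,0,24]

[24, 5, 6]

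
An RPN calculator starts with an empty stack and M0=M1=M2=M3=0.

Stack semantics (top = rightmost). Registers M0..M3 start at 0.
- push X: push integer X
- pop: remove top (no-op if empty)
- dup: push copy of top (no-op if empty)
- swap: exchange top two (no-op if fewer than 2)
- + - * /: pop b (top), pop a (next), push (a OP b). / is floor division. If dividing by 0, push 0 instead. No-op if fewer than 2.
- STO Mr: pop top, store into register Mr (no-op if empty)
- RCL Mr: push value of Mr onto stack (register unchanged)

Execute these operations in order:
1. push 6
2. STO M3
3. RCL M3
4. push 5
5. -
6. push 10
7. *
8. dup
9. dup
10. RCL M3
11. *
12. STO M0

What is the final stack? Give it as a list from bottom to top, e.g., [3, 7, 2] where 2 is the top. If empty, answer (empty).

After op 1 (push 6): stack=[6] mem=[0,0,0,0]
After op 2 (STO M3): stack=[empty] mem=[0,0,0,6]
After op 3 (RCL M3): stack=[6] mem=[0,0,0,6]
After op 4 (push 5): stack=[6,5] mem=[0,0,0,6]
After op 5 (-): stack=[1] mem=[0,0,0,6]
After op 6 (push 10): stack=[1,10] mem=[0,0,0,6]
After op 7 (*): stack=[10] mem=[0,0,0,6]
After op 8 (dup): stack=[10,10] mem=[0,0,0,6]
After op 9 (dup): stack=[10,10,10] mem=[0,0,0,6]
After op 10 (RCL M3): stack=[10,10,10,6] mem=[0,0,0,6]
After op 11 (*): stack=[10,10,60] mem=[0,0,0,6]
After op 12 (STO M0): stack=[10,10] mem=[60,0,0,6]

Answer: [10, 10]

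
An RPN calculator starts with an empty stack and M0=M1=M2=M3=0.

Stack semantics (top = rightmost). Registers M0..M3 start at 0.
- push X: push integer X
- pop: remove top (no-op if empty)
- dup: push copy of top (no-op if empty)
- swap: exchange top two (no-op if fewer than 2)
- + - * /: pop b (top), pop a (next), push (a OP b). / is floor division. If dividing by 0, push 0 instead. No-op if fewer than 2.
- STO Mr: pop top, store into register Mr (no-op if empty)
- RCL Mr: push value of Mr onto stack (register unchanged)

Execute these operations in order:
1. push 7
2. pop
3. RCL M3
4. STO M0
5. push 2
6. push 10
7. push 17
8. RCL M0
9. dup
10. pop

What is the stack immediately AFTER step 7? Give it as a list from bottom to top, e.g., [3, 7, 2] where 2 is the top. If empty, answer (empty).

After op 1 (push 7): stack=[7] mem=[0,0,0,0]
After op 2 (pop): stack=[empty] mem=[0,0,0,0]
After op 3 (RCL M3): stack=[0] mem=[0,0,0,0]
After op 4 (STO M0): stack=[empty] mem=[0,0,0,0]
After op 5 (push 2): stack=[2] mem=[0,0,0,0]
After op 6 (push 10): stack=[2,10] mem=[0,0,0,0]
After op 7 (push 17): stack=[2,10,17] mem=[0,0,0,0]

[2, 10, 17]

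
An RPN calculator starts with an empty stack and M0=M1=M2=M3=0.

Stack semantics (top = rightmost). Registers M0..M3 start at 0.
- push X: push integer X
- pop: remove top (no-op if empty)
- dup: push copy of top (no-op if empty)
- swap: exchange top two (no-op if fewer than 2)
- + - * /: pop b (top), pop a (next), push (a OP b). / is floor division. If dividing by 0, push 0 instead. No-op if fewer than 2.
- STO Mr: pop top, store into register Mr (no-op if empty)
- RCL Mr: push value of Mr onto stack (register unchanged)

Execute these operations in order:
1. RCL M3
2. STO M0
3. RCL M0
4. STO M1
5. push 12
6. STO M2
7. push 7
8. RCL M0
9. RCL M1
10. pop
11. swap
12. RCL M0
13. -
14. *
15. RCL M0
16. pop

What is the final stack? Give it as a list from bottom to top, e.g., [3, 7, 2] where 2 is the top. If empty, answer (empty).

Answer: [0]

Derivation:
After op 1 (RCL M3): stack=[0] mem=[0,0,0,0]
After op 2 (STO M0): stack=[empty] mem=[0,0,0,0]
After op 3 (RCL M0): stack=[0] mem=[0,0,0,0]
After op 4 (STO M1): stack=[empty] mem=[0,0,0,0]
After op 5 (push 12): stack=[12] mem=[0,0,0,0]
After op 6 (STO M2): stack=[empty] mem=[0,0,12,0]
After op 7 (push 7): stack=[7] mem=[0,0,12,0]
After op 8 (RCL M0): stack=[7,0] mem=[0,0,12,0]
After op 9 (RCL M1): stack=[7,0,0] mem=[0,0,12,0]
After op 10 (pop): stack=[7,0] mem=[0,0,12,0]
After op 11 (swap): stack=[0,7] mem=[0,0,12,0]
After op 12 (RCL M0): stack=[0,7,0] mem=[0,0,12,0]
After op 13 (-): stack=[0,7] mem=[0,0,12,0]
After op 14 (*): stack=[0] mem=[0,0,12,0]
After op 15 (RCL M0): stack=[0,0] mem=[0,0,12,0]
After op 16 (pop): stack=[0] mem=[0,0,12,0]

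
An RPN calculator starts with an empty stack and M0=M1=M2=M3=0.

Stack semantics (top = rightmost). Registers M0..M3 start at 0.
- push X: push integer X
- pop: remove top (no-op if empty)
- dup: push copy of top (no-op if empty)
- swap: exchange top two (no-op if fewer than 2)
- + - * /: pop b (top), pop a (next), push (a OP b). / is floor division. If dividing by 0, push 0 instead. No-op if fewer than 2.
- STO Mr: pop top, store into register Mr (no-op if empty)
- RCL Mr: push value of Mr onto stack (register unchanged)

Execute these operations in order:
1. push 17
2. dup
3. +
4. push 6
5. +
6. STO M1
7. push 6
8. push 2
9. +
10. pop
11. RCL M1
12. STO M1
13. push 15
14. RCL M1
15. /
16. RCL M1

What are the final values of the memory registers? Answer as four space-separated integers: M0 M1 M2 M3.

Answer: 0 40 0 0

Derivation:
After op 1 (push 17): stack=[17] mem=[0,0,0,0]
After op 2 (dup): stack=[17,17] mem=[0,0,0,0]
After op 3 (+): stack=[34] mem=[0,0,0,0]
After op 4 (push 6): stack=[34,6] mem=[0,0,0,0]
After op 5 (+): stack=[40] mem=[0,0,0,0]
After op 6 (STO M1): stack=[empty] mem=[0,40,0,0]
After op 7 (push 6): stack=[6] mem=[0,40,0,0]
After op 8 (push 2): stack=[6,2] mem=[0,40,0,0]
After op 9 (+): stack=[8] mem=[0,40,0,0]
After op 10 (pop): stack=[empty] mem=[0,40,0,0]
After op 11 (RCL M1): stack=[40] mem=[0,40,0,0]
After op 12 (STO M1): stack=[empty] mem=[0,40,0,0]
After op 13 (push 15): stack=[15] mem=[0,40,0,0]
After op 14 (RCL M1): stack=[15,40] mem=[0,40,0,0]
After op 15 (/): stack=[0] mem=[0,40,0,0]
After op 16 (RCL M1): stack=[0,40] mem=[0,40,0,0]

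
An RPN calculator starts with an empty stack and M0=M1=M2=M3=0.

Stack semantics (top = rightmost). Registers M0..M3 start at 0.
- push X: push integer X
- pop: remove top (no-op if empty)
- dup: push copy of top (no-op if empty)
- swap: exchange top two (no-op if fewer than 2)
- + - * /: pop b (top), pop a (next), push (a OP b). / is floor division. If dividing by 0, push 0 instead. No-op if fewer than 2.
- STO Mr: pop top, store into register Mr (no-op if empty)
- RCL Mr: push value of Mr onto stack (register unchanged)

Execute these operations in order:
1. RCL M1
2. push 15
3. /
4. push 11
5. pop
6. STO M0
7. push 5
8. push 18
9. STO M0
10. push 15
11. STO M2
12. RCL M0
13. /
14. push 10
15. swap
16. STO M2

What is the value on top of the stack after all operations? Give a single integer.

Answer: 10

Derivation:
After op 1 (RCL M1): stack=[0] mem=[0,0,0,0]
After op 2 (push 15): stack=[0,15] mem=[0,0,0,0]
After op 3 (/): stack=[0] mem=[0,0,0,0]
After op 4 (push 11): stack=[0,11] mem=[0,0,0,0]
After op 5 (pop): stack=[0] mem=[0,0,0,0]
After op 6 (STO M0): stack=[empty] mem=[0,0,0,0]
After op 7 (push 5): stack=[5] mem=[0,0,0,0]
After op 8 (push 18): stack=[5,18] mem=[0,0,0,0]
After op 9 (STO M0): stack=[5] mem=[18,0,0,0]
After op 10 (push 15): stack=[5,15] mem=[18,0,0,0]
After op 11 (STO M2): stack=[5] mem=[18,0,15,0]
After op 12 (RCL M0): stack=[5,18] mem=[18,0,15,0]
After op 13 (/): stack=[0] mem=[18,0,15,0]
After op 14 (push 10): stack=[0,10] mem=[18,0,15,0]
After op 15 (swap): stack=[10,0] mem=[18,0,15,0]
After op 16 (STO M2): stack=[10] mem=[18,0,0,0]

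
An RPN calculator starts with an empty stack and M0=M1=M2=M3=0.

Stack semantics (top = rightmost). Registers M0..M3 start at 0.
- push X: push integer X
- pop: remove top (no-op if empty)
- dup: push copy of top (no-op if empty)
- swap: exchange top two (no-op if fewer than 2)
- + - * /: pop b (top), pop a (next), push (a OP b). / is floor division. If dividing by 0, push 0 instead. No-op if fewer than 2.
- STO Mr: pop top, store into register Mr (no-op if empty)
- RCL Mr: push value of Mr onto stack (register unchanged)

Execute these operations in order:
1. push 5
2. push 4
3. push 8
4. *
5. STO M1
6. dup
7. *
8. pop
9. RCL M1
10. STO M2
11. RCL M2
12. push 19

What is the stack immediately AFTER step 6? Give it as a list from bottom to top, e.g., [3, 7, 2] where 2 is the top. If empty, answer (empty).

After op 1 (push 5): stack=[5] mem=[0,0,0,0]
After op 2 (push 4): stack=[5,4] mem=[0,0,0,0]
After op 3 (push 8): stack=[5,4,8] mem=[0,0,0,0]
After op 4 (*): stack=[5,32] mem=[0,0,0,0]
After op 5 (STO M1): stack=[5] mem=[0,32,0,0]
After op 6 (dup): stack=[5,5] mem=[0,32,0,0]

[5, 5]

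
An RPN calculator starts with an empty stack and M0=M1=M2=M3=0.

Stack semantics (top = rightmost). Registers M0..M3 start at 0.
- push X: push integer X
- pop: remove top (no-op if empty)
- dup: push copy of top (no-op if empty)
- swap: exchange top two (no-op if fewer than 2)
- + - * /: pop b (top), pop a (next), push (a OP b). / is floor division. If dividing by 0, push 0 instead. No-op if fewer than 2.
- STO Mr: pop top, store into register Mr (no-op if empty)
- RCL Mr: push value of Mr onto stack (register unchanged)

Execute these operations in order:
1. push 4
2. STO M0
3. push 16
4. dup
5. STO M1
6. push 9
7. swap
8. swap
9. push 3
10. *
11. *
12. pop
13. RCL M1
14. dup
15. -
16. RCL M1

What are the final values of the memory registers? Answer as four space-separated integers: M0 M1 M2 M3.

After op 1 (push 4): stack=[4] mem=[0,0,0,0]
After op 2 (STO M0): stack=[empty] mem=[4,0,0,0]
After op 3 (push 16): stack=[16] mem=[4,0,0,0]
After op 4 (dup): stack=[16,16] mem=[4,0,0,0]
After op 5 (STO M1): stack=[16] mem=[4,16,0,0]
After op 6 (push 9): stack=[16,9] mem=[4,16,0,0]
After op 7 (swap): stack=[9,16] mem=[4,16,0,0]
After op 8 (swap): stack=[16,9] mem=[4,16,0,0]
After op 9 (push 3): stack=[16,9,3] mem=[4,16,0,0]
After op 10 (*): stack=[16,27] mem=[4,16,0,0]
After op 11 (*): stack=[432] mem=[4,16,0,0]
After op 12 (pop): stack=[empty] mem=[4,16,0,0]
After op 13 (RCL M1): stack=[16] mem=[4,16,0,0]
After op 14 (dup): stack=[16,16] mem=[4,16,0,0]
After op 15 (-): stack=[0] mem=[4,16,0,0]
After op 16 (RCL M1): stack=[0,16] mem=[4,16,0,0]

Answer: 4 16 0 0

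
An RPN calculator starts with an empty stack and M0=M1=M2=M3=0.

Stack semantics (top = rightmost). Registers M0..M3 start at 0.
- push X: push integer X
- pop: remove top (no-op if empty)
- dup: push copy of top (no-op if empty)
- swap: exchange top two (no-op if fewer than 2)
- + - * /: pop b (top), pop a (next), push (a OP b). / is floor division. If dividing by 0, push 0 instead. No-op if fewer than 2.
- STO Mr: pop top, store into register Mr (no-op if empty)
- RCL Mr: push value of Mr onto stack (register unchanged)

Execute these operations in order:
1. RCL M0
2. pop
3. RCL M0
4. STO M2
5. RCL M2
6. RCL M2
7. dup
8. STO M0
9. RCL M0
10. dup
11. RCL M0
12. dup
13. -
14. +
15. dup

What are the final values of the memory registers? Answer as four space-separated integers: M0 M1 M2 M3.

After op 1 (RCL M0): stack=[0] mem=[0,0,0,0]
After op 2 (pop): stack=[empty] mem=[0,0,0,0]
After op 3 (RCL M0): stack=[0] mem=[0,0,0,0]
After op 4 (STO M2): stack=[empty] mem=[0,0,0,0]
After op 5 (RCL M2): stack=[0] mem=[0,0,0,0]
After op 6 (RCL M2): stack=[0,0] mem=[0,0,0,0]
After op 7 (dup): stack=[0,0,0] mem=[0,0,0,0]
After op 8 (STO M0): stack=[0,0] mem=[0,0,0,0]
After op 9 (RCL M0): stack=[0,0,0] mem=[0,0,0,0]
After op 10 (dup): stack=[0,0,0,0] mem=[0,0,0,0]
After op 11 (RCL M0): stack=[0,0,0,0,0] mem=[0,0,0,0]
After op 12 (dup): stack=[0,0,0,0,0,0] mem=[0,0,0,0]
After op 13 (-): stack=[0,0,0,0,0] mem=[0,0,0,0]
After op 14 (+): stack=[0,0,0,0] mem=[0,0,0,0]
After op 15 (dup): stack=[0,0,0,0,0] mem=[0,0,0,0]

Answer: 0 0 0 0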